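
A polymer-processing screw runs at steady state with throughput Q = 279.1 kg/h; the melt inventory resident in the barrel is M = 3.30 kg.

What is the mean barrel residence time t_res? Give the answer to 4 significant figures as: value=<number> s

value=42.57 s

Throughput in SI: Q_s = 279.1 kg/h ÷ 3600 s/h = 0.0775278 kg/s
t_res = M / Q_s = 3.30 / 0.0775278 = 42.5654 s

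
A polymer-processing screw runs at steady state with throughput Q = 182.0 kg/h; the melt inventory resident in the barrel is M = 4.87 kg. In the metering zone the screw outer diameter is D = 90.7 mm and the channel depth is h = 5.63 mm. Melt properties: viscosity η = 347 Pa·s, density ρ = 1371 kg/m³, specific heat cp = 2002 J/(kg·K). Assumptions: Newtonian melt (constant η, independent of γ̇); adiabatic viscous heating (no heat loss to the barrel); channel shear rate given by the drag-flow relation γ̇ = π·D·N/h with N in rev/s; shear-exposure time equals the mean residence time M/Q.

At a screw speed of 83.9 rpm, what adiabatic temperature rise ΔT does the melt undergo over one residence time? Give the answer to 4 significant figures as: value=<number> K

Throughput in SI: Q_s = 182.0 kg/h ÷ 3600 s/h = 0.0505556 kg/s
t_res = M / Q_s = 4.87 / 0.0505556 = 96.3297 s
Geometry in metres: D = 90.7 mm → 0.0907 m, h = 5.63 mm → 0.00563 m; screw speed N = 83.9 rpm = 1.39833 rev/s
Shear rate: γ̇ = πDN/h = π·0.0907·1.39833/0.00563 = 70.7717 s⁻¹
Adiabatic rise: ΔT = η γ̇² t_res / (ρ cp) = 347·(70.7717)²·96.3297 / (1371·2002) = 60.9968 K

value=61.00 K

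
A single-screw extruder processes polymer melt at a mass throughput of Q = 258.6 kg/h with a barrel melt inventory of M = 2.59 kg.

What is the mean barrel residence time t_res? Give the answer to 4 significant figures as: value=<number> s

value=36.06 s

Q_s = Q / 3600 = 258.6 / 3600 = 0.0718333 kg/s
Mean residence time: t_res = M/Q_s = 2.59 kg / 0.0718333 kg/s = 36.0557 s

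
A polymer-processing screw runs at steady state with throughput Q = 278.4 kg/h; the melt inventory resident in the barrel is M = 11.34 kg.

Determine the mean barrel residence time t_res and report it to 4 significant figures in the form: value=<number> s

value=146.6 s

Q_s = Q / 3600 = 278.4 / 3600 = 0.0773333 kg/s
t_res = M / Q_s = 11.34 / 0.0773333 = 146.638 s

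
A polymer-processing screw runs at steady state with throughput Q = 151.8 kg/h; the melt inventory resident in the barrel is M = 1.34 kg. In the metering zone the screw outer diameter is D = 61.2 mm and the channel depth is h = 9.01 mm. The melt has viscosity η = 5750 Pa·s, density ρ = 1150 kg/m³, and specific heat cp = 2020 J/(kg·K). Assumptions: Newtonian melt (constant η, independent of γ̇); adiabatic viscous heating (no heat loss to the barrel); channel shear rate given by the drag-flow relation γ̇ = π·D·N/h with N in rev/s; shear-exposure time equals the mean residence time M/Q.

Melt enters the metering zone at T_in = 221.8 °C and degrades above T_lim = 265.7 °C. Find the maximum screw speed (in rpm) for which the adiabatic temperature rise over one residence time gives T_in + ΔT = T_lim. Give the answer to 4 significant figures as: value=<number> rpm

Q_s = Q / 3600 = 151.8 / 3600 = 0.0421667 kg/s
Mean residence time: t_res = M/Q_s = 1.34 kg / 0.0421667 kg/s = 31.7787 s
Convert to metres: D = 0.0612 m, h = 0.00901 m
Allowable rise: ΔT_a = T_lim − T_in = 265.7 − 221.8 = 43.9 K
γ̇_max² = ΔT_a·ρ·cp / (η·t_res) = [43.9 × 1150 × 2020] / [5750 × 31.7787] = 558.098 s⁻²
γ̇_max = √558.098 = 23.6241 s⁻¹
N_max = γ̇_max h / (πD) = 23.6241·0.00901/(π·0.0612) = 1.10708 rev/s → ×60 = 66.4247 rpm

value=66.42 rpm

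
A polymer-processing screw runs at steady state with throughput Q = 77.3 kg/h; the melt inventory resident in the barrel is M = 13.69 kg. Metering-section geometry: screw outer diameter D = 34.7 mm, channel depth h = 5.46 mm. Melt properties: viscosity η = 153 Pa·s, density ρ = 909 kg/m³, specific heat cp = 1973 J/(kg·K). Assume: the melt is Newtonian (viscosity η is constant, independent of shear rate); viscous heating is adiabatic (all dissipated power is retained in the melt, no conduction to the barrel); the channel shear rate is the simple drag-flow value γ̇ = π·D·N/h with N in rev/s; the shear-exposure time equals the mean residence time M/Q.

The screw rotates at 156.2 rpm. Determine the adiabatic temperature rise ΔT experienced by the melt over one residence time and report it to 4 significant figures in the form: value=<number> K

Throughput in SI: Q_s = 77.3 kg/h ÷ 3600 s/h = 0.0214722 kg/s
Mean residence time: t_res = M/Q_s = 13.69 kg / 0.0214722 kg/s = 637.568 s
Convert to SI: D = 0.0347 m, h = 0.00546 m, N = 156.2/60 = 2.60333 rev/s
γ̇ = π D N / h = (π)(0.0347)(2.60333) / 0.00546 = 51.9776 s⁻¹
ΔT = η·γ̇²·t_res / (ρ·cp) = 153 · (51.9776)² · 637.568 / (909 · 1973) = 146.947 K

value=146.9 K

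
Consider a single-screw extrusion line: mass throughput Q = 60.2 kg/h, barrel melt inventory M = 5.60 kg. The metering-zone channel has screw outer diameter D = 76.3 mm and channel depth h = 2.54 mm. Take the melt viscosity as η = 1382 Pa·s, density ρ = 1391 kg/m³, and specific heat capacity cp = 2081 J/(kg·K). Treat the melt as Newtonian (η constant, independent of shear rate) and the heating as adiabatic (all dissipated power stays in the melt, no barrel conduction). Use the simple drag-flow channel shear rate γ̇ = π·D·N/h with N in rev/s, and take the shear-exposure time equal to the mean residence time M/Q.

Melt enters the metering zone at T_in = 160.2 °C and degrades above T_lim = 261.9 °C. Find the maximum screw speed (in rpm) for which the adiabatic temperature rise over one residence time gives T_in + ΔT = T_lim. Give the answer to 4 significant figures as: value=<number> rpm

Q_s = Q / 3600 = 60.2 / 3600 = 0.0167222 kg/s
t_res = M / Q_s = 5.60 / 0.0167222 = 334.884 s
Geometry in SI: D = 76.3 mm → 0.0763 m, h = 2.54 mm → 0.00254 m
Allowable rise: ΔT_a = T_lim − T_in = 261.9 − 160.2 = 101.7 K
γ̇_max² = ΔT_a·ρ·cp/(η·t_res) = 101.7·1391·2081/(1382·334.884) = 636.089 s⁻²
Take the square root: γ̇_max = √(636.089) = 25.2208 s⁻¹
N_max = γ̇_max h / (πD) = 25.2208·0.00254/(π·0.0763) = 0.26725 rev/s → ×60 = 16.035 rpm

value=16.04 rpm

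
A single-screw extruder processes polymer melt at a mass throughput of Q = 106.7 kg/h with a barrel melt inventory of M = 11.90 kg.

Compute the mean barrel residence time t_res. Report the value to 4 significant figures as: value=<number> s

value=401.5 s

Convert throughput: Q = 106.7 kg/h = 106.7/3600 = 0.0296389 kg/s
t_res = M / Q_s = 11.90 / 0.0296389 = 401.5 s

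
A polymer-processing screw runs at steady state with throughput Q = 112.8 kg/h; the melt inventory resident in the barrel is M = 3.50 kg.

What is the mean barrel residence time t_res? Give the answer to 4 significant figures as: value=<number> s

Q_s = Q / 3600 = 112.8 / 3600 = 0.0313333 kg/s
t_res = M / Q_s = 3.50 / 0.0313333 = 111.702 s

value=111.7 s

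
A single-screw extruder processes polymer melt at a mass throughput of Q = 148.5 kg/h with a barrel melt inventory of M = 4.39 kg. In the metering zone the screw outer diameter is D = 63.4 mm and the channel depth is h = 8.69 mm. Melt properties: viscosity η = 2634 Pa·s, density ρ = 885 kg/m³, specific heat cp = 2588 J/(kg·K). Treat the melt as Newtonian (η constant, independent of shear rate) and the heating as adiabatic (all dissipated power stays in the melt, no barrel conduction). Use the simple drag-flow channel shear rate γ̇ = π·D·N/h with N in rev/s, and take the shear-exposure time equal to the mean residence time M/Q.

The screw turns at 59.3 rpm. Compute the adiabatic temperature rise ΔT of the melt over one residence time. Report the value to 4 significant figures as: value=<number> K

value=62.81 K

Throughput in SI: Q_s = 148.5 kg/h ÷ 3600 s/h = 0.04125 kg/s
t_res = M / Q_s = 4.39 / 0.04125 = 106.424 s
Geometry in metres: D = 63.4 mm → 0.0634 m, h = 8.69 mm → 0.00869 m; screw speed N = 59.3 rpm = 0.988333 rev/s
Shear rate: γ̇ = πDN/h = π·0.0634·0.988333/0.00869 = 22.6528 s⁻¹
ΔT = η·γ̇²·t_res / (ρ·cp) = 2634 · (22.6528)² · 106.424 / (885 · 2588) = 62.805 K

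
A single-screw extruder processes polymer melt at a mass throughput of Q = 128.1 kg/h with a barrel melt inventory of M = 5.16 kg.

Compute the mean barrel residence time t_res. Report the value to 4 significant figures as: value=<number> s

value=145.0 s

Convert throughput: Q = 128.1 kg/h = 128.1/3600 = 0.0355833 kg/s
t_res = M / Q_s = 5.16 ÷ 0.0355833 = 145.012 s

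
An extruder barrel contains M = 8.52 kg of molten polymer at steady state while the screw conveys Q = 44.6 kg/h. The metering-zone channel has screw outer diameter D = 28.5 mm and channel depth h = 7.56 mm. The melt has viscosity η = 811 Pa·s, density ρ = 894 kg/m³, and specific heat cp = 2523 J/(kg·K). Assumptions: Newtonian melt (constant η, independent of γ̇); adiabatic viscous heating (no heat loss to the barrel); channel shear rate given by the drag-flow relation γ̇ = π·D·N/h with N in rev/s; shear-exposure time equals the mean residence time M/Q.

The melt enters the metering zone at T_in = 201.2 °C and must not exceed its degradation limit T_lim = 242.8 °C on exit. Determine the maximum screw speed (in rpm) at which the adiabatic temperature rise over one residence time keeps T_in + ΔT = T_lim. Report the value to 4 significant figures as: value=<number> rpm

Throughput in SI: Q_s = 44.6 kg/h ÷ 3600 s/h = 0.0123889 kg/s
t_res = M / Q_s = 8.52 ÷ 0.0123889 = 687.713 s
Convert to metres: D = 0.0285 m, h = 0.00756 m
ΔT_a = T_lim − T_in = 242.8 °C − 201.2 °C = 41.6 K
γ̇_max² = ΔT_a·ρ·cp / (η·t_res) = [41.6 × 894 × 2523] / [811 × 687.713] = 168.236 s⁻²
γ̇_max = sqrt(168.236) = 12.9706 s⁻¹
N_max = γ̇_max·h / (π·D) = 12.9706 · 0.00756 / (π · 0.0285) = 1.09518 rev/s = 65.711 rpm

value=65.71 rpm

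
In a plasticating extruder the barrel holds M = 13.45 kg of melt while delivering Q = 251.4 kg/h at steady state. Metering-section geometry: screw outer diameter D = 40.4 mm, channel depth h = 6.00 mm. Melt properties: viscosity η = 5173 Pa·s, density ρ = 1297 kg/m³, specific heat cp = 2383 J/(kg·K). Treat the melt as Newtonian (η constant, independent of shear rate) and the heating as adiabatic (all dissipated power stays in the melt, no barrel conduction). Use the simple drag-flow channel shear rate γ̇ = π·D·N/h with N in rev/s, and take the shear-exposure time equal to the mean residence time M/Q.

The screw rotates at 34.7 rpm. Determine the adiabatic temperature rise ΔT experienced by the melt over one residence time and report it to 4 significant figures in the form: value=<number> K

value=48.25 K

Convert throughput: Q = 251.4 kg/h = 251.4/3600 = 0.0698333 kg/s
t_res = M / Q_s = 13.45 ÷ 0.0698333 = 192.601 s
Convert to SI: D = 0.0404 m, h = 0.006 m, N = 34.7/60 = 0.578333 rev/s
γ̇ = π·D·N / h = π · 0.0404 · 0.578333 / 0.006 = 12.2337 s⁻¹
ΔT = η·γ̇²·t_res / (ρ·cp) = 5173 · (12.2337)² · 192.601 / (1297 · 2383) = 48.2452 K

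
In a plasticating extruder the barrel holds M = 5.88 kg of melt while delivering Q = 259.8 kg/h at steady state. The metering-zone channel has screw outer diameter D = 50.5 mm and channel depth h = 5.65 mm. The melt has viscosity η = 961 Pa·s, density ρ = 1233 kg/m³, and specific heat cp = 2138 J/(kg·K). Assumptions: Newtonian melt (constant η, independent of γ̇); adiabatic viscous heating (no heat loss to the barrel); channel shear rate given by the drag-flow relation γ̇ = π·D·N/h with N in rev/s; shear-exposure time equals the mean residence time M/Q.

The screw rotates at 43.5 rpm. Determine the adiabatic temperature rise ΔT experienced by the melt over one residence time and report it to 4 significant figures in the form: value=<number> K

Throughput in SI: Q_s = 259.8 kg/h ÷ 3600 s/h = 0.0721667 kg/s
t_res = M / Q_s = 5.88 / 0.0721667 = 81.4781 s
Convert to SI: D = 0.0505 m, h = 0.00565 m, N = 43.5/60 = 0.725 rev/s
γ̇ = π D N / h = (π)(0.0505)(0.725) / 0.00565 = 20.3578 s⁻¹
ΔT = η·γ̇²·t_res/(ρ·cp) = [961 × 20.3578² × 81.4781] / [1233 × 2138] = 12.3099 K

value=12.31 K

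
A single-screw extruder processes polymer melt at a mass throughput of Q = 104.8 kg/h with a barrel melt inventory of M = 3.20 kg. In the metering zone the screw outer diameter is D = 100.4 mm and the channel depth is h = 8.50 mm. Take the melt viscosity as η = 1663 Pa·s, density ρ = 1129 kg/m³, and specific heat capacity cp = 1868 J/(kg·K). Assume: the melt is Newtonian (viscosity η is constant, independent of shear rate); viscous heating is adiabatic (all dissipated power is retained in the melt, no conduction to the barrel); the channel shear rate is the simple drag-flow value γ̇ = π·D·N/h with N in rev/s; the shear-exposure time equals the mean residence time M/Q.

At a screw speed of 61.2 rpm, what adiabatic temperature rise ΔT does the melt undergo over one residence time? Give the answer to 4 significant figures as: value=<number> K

value=124.2 K

Convert throughput: Q = 104.8 kg/h = 104.8/3600 = 0.0291111 kg/s
Mean residence time: t_res = M/Q_s = 3.20 kg / 0.0291111 kg/s = 109.924 s
Geometry in metres: D = 100.4 mm → 0.1004 m, h = 8.50 mm → 0.0085 m; screw speed N = 61.2 rpm = 1.02 rev/s
γ̇ = π·D·N / h = π · 0.1004 · 1.02 / 0.0085 = 37.8499 s⁻¹
ΔT = η·γ̇²·t_res/(ρ·cp) = [1663 × 37.8499² × 109.924] / [1129 × 1868] = 124.177 K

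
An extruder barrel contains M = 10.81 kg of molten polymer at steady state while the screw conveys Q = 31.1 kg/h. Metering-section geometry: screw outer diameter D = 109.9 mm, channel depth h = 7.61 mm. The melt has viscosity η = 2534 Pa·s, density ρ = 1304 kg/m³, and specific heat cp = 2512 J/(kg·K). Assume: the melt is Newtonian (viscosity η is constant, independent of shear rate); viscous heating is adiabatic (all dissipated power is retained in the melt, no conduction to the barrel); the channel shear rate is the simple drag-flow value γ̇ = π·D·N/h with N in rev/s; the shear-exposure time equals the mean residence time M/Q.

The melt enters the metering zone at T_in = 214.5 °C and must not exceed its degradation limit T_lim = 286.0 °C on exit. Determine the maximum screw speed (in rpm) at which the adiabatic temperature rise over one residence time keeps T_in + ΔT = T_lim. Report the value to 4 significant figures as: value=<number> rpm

Throughput in SI: Q_s = 31.1 kg/h ÷ 3600 s/h = 0.00863889 kg/s
Mean residence time: t_res = M/Q_s = 10.81 kg / 0.00863889 kg/s = 1251.32 s
Geometry in SI: D = 109.9 mm → 0.1099 m, h = 7.61 mm → 0.00761 m
ΔT_a = T_lim − T_in = 286.0 − 214.5 = 71.5 K
γ̇_max² = ΔT_a·ρ·cp/(η·t_res) = 71.5·1304·2512/(2534·1251.32) = 73.8633 s⁻²
γ̇_max = sqrt(73.8633) = 8.59438 s⁻¹
Solve γ̇ = πDN/h for N: N_max = γ̇_max·h/(π·D) = 8.59438 × 0.00761 / (π × 0.1099) = 0.189431 rev/s = 11.3659 rpm

value=11.37 rpm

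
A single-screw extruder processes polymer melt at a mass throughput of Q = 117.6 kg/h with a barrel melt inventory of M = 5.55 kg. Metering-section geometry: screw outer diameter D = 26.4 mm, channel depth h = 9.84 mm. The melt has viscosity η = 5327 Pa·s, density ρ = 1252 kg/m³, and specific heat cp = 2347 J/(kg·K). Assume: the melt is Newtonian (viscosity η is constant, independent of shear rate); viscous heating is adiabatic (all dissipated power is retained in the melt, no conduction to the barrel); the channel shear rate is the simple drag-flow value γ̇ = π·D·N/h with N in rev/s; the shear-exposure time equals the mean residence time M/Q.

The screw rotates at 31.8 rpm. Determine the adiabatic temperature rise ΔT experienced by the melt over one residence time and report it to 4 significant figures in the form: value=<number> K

Throughput in SI: Q_s = 117.6 kg/h ÷ 3600 s/h = 0.0326667 kg/s
t_res = M / Q_s = 5.55 / 0.0326667 = 169.898 s
D = 26.4 mm = 0.0264 m;  h = 9.84 mm = 0.00984 m;  N = 31.8 rpm / 60 = 0.53 rev/s
Shear rate: γ̇ = πDN/h = π·0.0264·0.53/0.00984 = 4.46719 s⁻¹
ΔT = η·γ̇²·t_res / (ρ·cp) = 5327 · (4.46719)² · 169.898 / (1252 · 2347) = 6.14642 K

value=6.146 K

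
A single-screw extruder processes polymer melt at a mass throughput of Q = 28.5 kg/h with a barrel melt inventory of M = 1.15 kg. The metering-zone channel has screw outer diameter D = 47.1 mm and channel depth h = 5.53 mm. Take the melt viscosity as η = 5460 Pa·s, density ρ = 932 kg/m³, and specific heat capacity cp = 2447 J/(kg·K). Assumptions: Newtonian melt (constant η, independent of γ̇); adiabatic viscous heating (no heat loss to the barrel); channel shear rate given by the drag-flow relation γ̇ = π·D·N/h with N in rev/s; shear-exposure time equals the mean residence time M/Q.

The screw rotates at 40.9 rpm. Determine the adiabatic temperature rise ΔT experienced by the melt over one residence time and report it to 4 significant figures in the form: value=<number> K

Q_s = Q / 3600 = 28.5 / 3600 = 0.00791667 kg/s
t_res = M / Q_s = 1.15 ÷ 0.00791667 = 145.263 s
Convert to SI: D = 0.0471 m, h = 0.00553 m, N = 40.9/60 = 0.681667 rev/s
Shear rate: γ̇ = πDN/h = π·0.0471·0.681667/0.00553 = 18.2397 s⁻¹
ΔT = η·γ̇²·t_res/(ρ·cp) = [5460 × 18.2397² × 145.263] / [932 × 2447] = 115.7 K

value=115.7 K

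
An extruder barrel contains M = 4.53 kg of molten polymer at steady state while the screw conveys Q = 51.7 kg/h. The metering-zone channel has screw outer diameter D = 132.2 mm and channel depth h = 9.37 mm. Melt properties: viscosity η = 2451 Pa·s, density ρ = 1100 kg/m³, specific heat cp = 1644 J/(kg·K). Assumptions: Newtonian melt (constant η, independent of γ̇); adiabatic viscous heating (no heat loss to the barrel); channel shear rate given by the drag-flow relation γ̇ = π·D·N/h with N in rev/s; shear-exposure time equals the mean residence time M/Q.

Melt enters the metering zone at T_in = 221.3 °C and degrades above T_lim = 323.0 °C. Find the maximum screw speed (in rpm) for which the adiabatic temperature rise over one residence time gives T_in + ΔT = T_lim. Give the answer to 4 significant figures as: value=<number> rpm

Throughput in SI: Q_s = 51.7 kg/h ÷ 3600 s/h = 0.0143611 kg/s
t_res = M / Q_s = 4.53 / 0.0143611 = 315.435 s
Convert to metres: D = 0.1322 m, h = 0.00937 m
ΔT_a = T_lim − T_in = 323.0 − 221.3 = 101.7 K
γ̇_max² = ΔT_a·ρ·cp / (η·t_res) = [101.7 × 1100 × 1644] / [2451 × 315.435] = 237.882 s⁻²
γ̇_max = sqrt(237.882) = 15.4234 s⁻¹
Solve γ̇ = πDN/h for N: N_max = γ̇_max·h/(π·D) = 15.4234 × 0.00937 / (π × 0.1322) = 0.347968 rev/s = 20.8781 rpm

value=20.88 rpm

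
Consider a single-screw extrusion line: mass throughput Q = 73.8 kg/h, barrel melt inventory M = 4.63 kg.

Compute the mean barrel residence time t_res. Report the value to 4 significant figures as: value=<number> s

value=225.9 s

Q_s = Q / 3600 = 73.8 / 3600 = 0.0205 kg/s
t_res = M / Q_s = 4.63 / 0.0205 = 225.854 s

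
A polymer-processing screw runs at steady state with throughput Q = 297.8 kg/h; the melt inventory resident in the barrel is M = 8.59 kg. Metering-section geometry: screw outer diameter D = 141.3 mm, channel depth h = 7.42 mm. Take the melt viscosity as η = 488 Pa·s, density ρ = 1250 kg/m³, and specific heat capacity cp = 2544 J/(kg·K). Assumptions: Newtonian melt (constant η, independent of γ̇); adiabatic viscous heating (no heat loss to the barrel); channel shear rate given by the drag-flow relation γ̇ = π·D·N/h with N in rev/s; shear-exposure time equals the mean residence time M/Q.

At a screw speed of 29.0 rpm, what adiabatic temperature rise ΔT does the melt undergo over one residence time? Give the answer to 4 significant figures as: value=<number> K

value=13.32 K

Q_s = Q / 3600 = 297.8 / 3600 = 0.0827222 kg/s
t_res = M / Q_s = 8.59 / 0.0827222 = 103.842 s
Geometry in metres: D = 141.3 mm → 0.1413 m, h = 7.42 mm → 0.00742 m; screw speed N = 29.0 rpm = 0.483333 rev/s
Shear rate: γ̇ = πDN/h = π·0.1413·0.483333/0.00742 = 28.9158 s⁻¹
Adiabatic rise: ΔT = η γ̇² t_res / (ρ cp) = 488·(28.9158)²·103.842 / (1250·2544) = 13.324 K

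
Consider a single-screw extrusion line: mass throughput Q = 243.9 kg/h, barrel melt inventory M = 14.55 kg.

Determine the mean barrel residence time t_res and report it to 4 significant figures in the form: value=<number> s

value=214.8 s

Convert throughput: Q = 243.9 kg/h = 243.9/3600 = 0.06775 kg/s
t_res = M / Q_s = 14.55 ÷ 0.06775 = 214.76 s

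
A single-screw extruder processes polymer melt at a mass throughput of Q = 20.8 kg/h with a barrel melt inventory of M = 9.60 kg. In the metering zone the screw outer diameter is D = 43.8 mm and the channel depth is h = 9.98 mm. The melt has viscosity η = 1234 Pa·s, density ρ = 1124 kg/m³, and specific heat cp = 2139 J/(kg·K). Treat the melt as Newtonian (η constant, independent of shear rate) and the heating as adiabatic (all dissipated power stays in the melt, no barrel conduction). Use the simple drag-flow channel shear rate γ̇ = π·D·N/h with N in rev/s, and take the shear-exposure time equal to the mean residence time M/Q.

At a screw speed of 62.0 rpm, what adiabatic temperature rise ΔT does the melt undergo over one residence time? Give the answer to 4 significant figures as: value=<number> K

value=173.1 K

Q_s = Q / 3600 = 20.8 / 3600 = 0.00577778 kg/s
Mean residence time: t_res = M/Q_s = 9.60 kg / 0.00577778 kg/s = 1661.54 s
Geometry in metres: D = 43.8 mm → 0.0438 m, h = 9.98 mm → 0.00998 m; screw speed N = 62.0 rpm = 1.03333 rev/s
Shear rate: γ̇ = πDN/h = π·0.0438·1.03333/0.00998 = 14.2473 s⁻¹
ΔT = η·γ̇²·t_res / (ρ·cp) = 1234 · (14.2473)² · 1661.54 / (1124 · 2139) = 173.108 K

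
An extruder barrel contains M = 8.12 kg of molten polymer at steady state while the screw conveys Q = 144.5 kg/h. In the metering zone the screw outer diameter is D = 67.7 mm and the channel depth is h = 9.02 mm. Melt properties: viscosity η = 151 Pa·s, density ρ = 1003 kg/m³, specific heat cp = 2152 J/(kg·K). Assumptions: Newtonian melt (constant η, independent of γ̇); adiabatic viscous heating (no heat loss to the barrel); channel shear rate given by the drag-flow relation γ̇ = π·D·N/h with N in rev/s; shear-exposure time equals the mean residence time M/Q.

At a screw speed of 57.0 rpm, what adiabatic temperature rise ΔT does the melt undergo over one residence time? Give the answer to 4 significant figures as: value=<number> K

value=7.101 K

Throughput in SI: Q_s = 144.5 kg/h ÷ 3600 s/h = 0.0401389 kg/s
Mean residence time: t_res = M/Q_s = 8.12 kg / 0.0401389 kg/s = 202.298 s
Geometry in metres: D = 67.7 mm → 0.0677 m, h = 9.02 mm → 0.00902 m; screw speed N = 57.0 rpm = 0.95 rev/s
γ̇ = π D N / h = (π)(0.0677)(0.95) / 0.00902 = 22.4004 s⁻¹
Adiabatic rise: ΔT = η γ̇² t_res / (ρ cp) = 151·(22.4004)²·202.298 / (1003·2152) = 7.10126 K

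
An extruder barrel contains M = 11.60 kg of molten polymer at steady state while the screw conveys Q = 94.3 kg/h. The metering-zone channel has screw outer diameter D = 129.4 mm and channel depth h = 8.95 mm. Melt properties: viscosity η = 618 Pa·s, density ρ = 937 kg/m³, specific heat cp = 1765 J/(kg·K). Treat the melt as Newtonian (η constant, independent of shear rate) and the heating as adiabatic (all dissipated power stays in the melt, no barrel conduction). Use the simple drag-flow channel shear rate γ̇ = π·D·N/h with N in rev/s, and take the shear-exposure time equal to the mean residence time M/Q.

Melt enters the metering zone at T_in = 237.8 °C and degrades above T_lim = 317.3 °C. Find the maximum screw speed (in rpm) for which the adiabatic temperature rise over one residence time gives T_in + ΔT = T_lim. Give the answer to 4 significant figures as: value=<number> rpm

Convert throughput: Q = 94.3 kg/h = 94.3/3600 = 0.0261944 kg/s
t_res = M / Q_s = 11.60 / 0.0261944 = 442.842 s
Geometry in SI: D = 129.4 mm → 0.1294 m, h = 8.95 mm → 0.00895 m
ΔT_a = T_lim − T_in = 317.3 °C − 237.8 °C = 79.5 K
γ̇_max² = ΔT_a·ρ·cp/(η·t_res) = 79.5·937·1765/(618·442.842) = 480.412 s⁻²
Take the square root: γ̇_max = √(480.412) = 21.9183 s⁻¹
N_max = γ̇_max h / (πD) = 21.9183·0.00895/(π·0.1294) = 0.482554 rev/s → ×60 = 28.9532 rpm

value=28.95 rpm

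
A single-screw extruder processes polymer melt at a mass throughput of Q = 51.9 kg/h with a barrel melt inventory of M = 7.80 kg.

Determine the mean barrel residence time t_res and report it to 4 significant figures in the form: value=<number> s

value=541.0 s

Q_s = Q / 3600 = 51.9 / 3600 = 0.0144167 kg/s
t_res = M / Q_s = 7.80 / 0.0144167 = 541.04 s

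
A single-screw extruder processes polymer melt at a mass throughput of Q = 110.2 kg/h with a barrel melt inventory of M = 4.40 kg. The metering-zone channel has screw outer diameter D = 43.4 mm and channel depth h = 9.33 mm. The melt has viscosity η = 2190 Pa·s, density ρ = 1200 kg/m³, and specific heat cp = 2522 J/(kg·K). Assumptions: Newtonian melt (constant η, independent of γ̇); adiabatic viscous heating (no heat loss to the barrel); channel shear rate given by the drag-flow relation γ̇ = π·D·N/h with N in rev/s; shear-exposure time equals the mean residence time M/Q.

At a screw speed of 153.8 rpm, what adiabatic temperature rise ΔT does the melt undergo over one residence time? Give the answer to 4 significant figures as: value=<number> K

Convert throughput: Q = 110.2 kg/h = 110.2/3600 = 0.0306111 kg/s
t_res = M / Q_s = 4.40 / 0.0306111 = 143.739 s
Convert to SI: D = 0.0434 m, h = 0.00933 m, N = 153.8/60 = 2.56333 rev/s
γ̇ = π·D·N / h = π · 0.0434 · 2.56333 / 0.00933 = 37.4596 s⁻¹
Adiabatic rise: ΔT = η γ̇² t_res / (ρ cp) = 2190·(37.4596)²·143.739 / (1200·2522) = 145.954 K

value=146.0 K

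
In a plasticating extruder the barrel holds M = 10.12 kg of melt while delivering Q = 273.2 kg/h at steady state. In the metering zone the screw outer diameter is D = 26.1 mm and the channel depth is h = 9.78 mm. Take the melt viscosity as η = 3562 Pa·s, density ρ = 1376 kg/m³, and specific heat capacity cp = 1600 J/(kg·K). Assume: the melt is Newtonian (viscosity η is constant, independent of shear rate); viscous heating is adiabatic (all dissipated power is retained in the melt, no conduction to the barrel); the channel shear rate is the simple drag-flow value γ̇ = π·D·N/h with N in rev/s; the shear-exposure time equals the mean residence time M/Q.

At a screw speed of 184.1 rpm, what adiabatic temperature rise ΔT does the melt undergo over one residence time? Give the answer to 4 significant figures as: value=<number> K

value=142.8 K

Q_s = Q / 3600 = 273.2 / 3600 = 0.0758889 kg/s
t_res = M / Q_s = 10.12 ÷ 0.0758889 = 133.353 s
Geometry in metres: D = 26.1 mm → 0.0261 m, h = 9.78 mm → 0.00978 m; screw speed N = 184.1 rpm = 3.06833 rev/s
γ̇ = π D N / h = (π)(0.0261)(3.06833) / 0.00978 = 25.7249 s⁻¹
ΔT = η·γ̇²·t_res / (ρ·cp) = 3562 · (25.7249)² · 133.353 / (1376 · 1600) = 142.78 K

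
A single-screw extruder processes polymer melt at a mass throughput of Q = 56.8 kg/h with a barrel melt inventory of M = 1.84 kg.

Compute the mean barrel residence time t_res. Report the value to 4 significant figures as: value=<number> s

value=116.6 s

Throughput in SI: Q_s = 56.8 kg/h ÷ 3600 s/h = 0.0157778 kg/s
t_res = M / Q_s = 1.84 ÷ 0.0157778 = 116.62 s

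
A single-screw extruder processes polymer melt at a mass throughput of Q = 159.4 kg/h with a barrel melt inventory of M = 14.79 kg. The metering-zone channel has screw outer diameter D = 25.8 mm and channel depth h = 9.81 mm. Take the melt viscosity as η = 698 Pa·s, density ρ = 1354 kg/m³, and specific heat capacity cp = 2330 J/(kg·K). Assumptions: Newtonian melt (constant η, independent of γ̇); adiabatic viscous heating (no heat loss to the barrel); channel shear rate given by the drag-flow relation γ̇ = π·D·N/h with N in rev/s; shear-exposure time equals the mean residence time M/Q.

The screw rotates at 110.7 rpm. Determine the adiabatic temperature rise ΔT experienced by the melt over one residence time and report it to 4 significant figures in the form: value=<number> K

Q_s = Q / 3600 = 159.4 / 3600 = 0.0442778 kg/s
Mean residence time: t_res = M/Q_s = 14.79 kg / 0.0442778 kg/s = 334.028 s
D = 25.8 mm = 0.0258 m;  h = 9.81 mm = 0.00981 m;  N = 110.7 rpm / 60 = 1.845 rev/s
γ̇ = π·D·N / h = π · 0.0258 · 1.845 / 0.00981 = 15.2439 s⁻¹
Adiabatic rise: ΔT = η γ̇² t_res / (ρ cp) = 698·(15.2439)²·334.028 / (1354·2330) = 17.1734 K

value=17.17 K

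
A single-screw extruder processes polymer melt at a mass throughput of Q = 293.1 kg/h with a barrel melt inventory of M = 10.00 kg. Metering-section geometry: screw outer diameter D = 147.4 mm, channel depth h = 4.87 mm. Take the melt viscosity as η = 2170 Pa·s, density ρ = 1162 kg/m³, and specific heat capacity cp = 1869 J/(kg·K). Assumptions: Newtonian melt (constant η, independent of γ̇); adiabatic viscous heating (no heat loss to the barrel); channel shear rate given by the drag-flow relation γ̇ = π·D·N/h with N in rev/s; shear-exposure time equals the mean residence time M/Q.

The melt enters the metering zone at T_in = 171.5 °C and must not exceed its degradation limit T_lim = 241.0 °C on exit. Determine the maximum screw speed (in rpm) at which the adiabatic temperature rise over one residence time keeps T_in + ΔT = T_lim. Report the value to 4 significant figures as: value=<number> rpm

value=15.02 rpm

Convert throughput: Q = 293.1 kg/h = 293.1/3600 = 0.0814167 kg/s
Mean residence time: t_res = M/Q_s = 10.00 kg / 0.0814167 kg/s = 122.825 s
D = 147.4 mm = 0.1474 m;  h = 4.87 mm = 0.00487 m
ΔT_a = T_lim − T_in = 241.0 − 171.5 = 69.5 K
Invert ΔT = ηγ̇²t_res/(ρcp) for γ̇: γ̇_max² = ΔT_a ρ cp / (η t_res) = 69.5·1162·1869 / (2170·122.825) = 566.309 s⁻²
γ̇_max = √566.309 = 23.7973 s⁻¹
N_max = γ̇_max h / (πD) = 23.7973·0.00487/(π·0.1474) = 0.25027 rev/s → ×60 = 15.0162 rpm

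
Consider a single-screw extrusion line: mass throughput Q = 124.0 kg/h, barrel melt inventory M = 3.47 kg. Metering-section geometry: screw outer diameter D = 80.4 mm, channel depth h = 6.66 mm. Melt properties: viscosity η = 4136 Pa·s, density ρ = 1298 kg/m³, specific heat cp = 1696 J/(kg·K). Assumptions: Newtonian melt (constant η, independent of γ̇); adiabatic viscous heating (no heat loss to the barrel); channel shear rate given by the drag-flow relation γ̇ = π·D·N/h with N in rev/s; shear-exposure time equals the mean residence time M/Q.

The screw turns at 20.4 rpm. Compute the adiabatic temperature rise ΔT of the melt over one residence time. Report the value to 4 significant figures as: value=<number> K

value=31.47 K

Throughput in SI: Q_s = 124.0 kg/h ÷ 3600 s/h = 0.0344444 kg/s
t_res = M / Q_s = 3.47 / 0.0344444 = 100.742 s
Geometry in metres: D = 80.4 mm → 0.0804 m, h = 6.66 mm → 0.00666 m; screw speed N = 20.4 rpm = 0.34 rev/s
γ̇ = π D N / h = (π)(0.0804)(0.34) / 0.00666 = 12.8947 s⁻¹
Adiabatic rise: ΔT = η γ̇² t_res / (ρ cp) = 4136·(12.8947)²·100.742 / (1298·1696) = 31.4711 K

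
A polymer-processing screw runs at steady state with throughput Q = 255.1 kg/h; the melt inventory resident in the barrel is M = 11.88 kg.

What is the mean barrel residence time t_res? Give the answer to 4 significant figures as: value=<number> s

Q_s = Q / 3600 = 255.1 / 3600 = 0.0708611 kg/s
Mean residence time: t_res = M/Q_s = 11.88 kg / 0.0708611 kg/s = 167.652 s

value=167.7 s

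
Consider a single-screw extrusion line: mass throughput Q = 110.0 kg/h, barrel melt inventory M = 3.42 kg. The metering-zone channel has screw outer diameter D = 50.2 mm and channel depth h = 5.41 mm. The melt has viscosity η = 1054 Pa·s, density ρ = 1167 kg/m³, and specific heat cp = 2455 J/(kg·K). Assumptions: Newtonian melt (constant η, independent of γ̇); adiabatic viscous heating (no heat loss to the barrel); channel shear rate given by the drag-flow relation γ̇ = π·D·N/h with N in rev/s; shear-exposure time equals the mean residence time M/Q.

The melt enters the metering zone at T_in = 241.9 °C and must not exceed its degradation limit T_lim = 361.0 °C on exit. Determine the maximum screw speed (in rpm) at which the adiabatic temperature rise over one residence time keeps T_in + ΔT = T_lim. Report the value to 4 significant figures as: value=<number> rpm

Convert throughput: Q = 110.0 kg/h = 110.0/3600 = 0.0305556 kg/s
Mean residence time: t_res = M/Q_s = 3.42 kg / 0.0305556 kg/s = 111.927 s
Geometry in SI: D = 50.2 mm → 0.0502 m, h = 5.41 mm → 0.00541 m
ΔT_a = T_lim − T_in = 361.0 − 241.9 = 119.1 K
γ̇_max² = ΔT_a·ρ·cp/(η·t_res) = 119.1·1167·2455/(1054·111.927) = 2892.39 s⁻²
γ̇_max = √2892.39 = 53.781 s⁻¹
N_max = γ̇_max h / (πD) = 53.781·0.00541/(π·0.0502) = 1.8449 rev/s → ×60 = 110.694 rpm

value=110.7 rpm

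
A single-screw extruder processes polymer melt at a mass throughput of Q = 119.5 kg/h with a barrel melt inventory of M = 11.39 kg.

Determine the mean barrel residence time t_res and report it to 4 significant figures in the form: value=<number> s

value=343.1 s

Q_s = Q / 3600 = 119.5 / 3600 = 0.0331944 kg/s
t_res = M / Q_s = 11.39 / 0.0331944 = 343.13 s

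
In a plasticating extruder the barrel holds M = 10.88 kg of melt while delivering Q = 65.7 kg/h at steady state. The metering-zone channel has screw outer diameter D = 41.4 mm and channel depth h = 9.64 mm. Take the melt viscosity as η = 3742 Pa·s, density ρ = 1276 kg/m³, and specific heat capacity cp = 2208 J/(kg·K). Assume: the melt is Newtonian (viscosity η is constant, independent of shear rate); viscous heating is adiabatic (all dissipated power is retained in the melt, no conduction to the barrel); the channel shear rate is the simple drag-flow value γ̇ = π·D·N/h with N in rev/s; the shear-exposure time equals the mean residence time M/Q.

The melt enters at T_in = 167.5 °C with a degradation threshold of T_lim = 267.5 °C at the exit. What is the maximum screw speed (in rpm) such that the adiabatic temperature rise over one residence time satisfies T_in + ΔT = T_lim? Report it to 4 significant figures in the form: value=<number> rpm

Convert throughput: Q = 65.7 kg/h = 65.7/3600 = 0.01825 kg/s
Mean residence time: t_res = M/Q_s = 10.88 kg / 0.01825 kg/s = 596.164 s
Convert to metres: D = 0.0414 m, h = 0.00964 m
ΔT_a = T_lim − T_in = 267.5 − 167.5 = 100 K
Invert ΔT = ηγ̇²t_res/(ρcp) for γ̇: γ̇_max² = ΔT_a ρ cp / (η t_res) = 100·1276·2208 / (3742·596.164) = 126.293 s⁻²
γ̇_max = √126.293 = 11.238 s⁻¹
Solve γ̇ = πDN/h for N: N_max = γ̇_max·h/(π·D) = 11.238 × 0.00964 / (π × 0.0414) = 0.832946 rev/s = 49.9768 rpm

value=49.98 rpm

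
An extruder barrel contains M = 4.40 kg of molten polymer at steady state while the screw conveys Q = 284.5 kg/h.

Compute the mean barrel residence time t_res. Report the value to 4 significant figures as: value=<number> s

value=55.68 s

Convert throughput: Q = 284.5 kg/h = 284.5/3600 = 0.0790278 kg/s
Mean residence time: t_res = M/Q_s = 4.40 kg / 0.0790278 kg/s = 55.6766 s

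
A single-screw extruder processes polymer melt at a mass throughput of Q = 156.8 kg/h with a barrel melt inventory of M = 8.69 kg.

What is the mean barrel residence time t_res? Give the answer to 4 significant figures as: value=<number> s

value=199.5 s

Convert throughput: Q = 156.8 kg/h = 156.8/3600 = 0.0435556 kg/s
t_res = M / Q_s = 8.69 / 0.0435556 = 199.515 s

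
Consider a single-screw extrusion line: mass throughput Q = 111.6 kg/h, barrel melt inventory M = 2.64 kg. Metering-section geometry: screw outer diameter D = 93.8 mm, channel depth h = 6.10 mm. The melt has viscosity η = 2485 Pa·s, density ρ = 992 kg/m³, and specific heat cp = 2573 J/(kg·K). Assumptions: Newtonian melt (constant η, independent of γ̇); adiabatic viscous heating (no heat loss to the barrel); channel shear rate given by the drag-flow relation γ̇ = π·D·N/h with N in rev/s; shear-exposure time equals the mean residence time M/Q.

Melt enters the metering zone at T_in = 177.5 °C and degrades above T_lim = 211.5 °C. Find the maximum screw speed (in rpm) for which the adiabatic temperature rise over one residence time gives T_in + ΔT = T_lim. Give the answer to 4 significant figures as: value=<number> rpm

value=25.15 rpm

Q_s = Q / 3600 = 111.6 / 3600 = 0.031 kg/s
t_res = M / Q_s = 2.64 ÷ 0.031 = 85.1613 s
Convert to metres: D = 0.0938 m, h = 0.0061 m
ΔT_a = T_lim − T_in = 211.5 °C − 177.5 °C = 34 K
γ̇_max² = ΔT_a·ρ·cp/(η·t_res) = 34·992·2573/(2485·85.1613) = 410.074 s⁻²
Take the square root: γ̇_max = √(410.074) = 20.2503 s⁻¹
N_max = γ̇_max·h / (π·D) = 20.2503 · 0.0061 / (π · 0.0938) = 0.419187 rev/s = 25.1512 rpm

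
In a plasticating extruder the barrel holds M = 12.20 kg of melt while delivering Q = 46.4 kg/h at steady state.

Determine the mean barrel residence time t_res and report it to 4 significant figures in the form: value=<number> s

value=946.6 s

Throughput in SI: Q_s = 46.4 kg/h ÷ 3600 s/h = 0.0128889 kg/s
Mean residence time: t_res = M/Q_s = 12.20 kg / 0.0128889 kg/s = 946.552 s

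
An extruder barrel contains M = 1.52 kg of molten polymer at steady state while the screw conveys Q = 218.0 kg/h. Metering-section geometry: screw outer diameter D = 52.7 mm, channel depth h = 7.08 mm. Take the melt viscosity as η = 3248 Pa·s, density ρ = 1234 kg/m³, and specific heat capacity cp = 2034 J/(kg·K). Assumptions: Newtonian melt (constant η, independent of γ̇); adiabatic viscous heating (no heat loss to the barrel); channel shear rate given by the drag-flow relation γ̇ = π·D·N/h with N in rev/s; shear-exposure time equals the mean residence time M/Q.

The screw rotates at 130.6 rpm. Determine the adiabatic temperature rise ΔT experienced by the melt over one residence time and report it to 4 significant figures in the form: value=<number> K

value=84.15 K

Throughput in SI: Q_s = 218.0 kg/h ÷ 3600 s/h = 0.0605556 kg/s
Mean residence time: t_res = M/Q_s = 1.52 kg / 0.0605556 kg/s = 25.1009 s
D = 52.7 mm = 0.0527 m;  h = 7.08 mm = 0.00708 m;  N = 130.6 rpm / 60 = 2.17667 rev/s
Shear rate: γ̇ = πDN/h = π·0.0527·2.17667/0.00708 = 50.9002 s⁻¹
ΔT = η·γ̇²·t_res/(ρ·cp) = [3248 × 50.9002² × 25.1009] / [1234 × 2034] = 84.1546 K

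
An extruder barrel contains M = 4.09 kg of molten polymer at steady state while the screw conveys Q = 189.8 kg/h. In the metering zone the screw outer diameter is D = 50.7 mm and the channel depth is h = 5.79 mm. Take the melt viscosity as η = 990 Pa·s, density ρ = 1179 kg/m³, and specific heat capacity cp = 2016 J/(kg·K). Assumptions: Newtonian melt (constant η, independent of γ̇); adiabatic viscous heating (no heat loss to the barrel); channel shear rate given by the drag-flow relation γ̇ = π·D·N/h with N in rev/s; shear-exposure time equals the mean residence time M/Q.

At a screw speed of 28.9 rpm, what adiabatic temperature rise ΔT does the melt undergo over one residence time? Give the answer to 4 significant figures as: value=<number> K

value=5.673 K

Q_s = Q / 3600 = 189.8 / 3600 = 0.0527222 kg/s
t_res = M / Q_s = 4.09 ÷ 0.0527222 = 77.5764 s
Convert to SI: D = 0.0507 m, h = 0.00579 m, N = 28.9/60 = 0.481667 rev/s
γ̇ = π D N / h = (π)(0.0507)(0.481667) / 0.00579 = 13.2503 s⁻¹
ΔT = η·γ̇²·t_res / (ρ·cp) = 990 · (13.2503)² · 77.5764 / (1179 · 2016) = 5.67299 K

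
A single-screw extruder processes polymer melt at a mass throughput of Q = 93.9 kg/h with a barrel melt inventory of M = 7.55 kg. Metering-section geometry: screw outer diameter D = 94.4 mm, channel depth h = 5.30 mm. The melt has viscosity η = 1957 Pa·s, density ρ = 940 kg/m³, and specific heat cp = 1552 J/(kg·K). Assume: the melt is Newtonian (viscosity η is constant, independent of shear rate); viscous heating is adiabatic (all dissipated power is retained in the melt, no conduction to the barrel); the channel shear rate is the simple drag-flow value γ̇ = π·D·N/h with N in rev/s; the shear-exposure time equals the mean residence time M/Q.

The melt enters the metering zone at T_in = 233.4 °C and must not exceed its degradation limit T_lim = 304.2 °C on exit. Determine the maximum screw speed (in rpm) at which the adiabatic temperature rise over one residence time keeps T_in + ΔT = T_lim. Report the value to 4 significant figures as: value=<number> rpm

value=14.48 rpm

Throughput in SI: Q_s = 93.9 kg/h ÷ 3600 s/h = 0.0260833 kg/s
t_res = M / Q_s = 7.55 / 0.0260833 = 289.457 s
D = 94.4 mm = 0.0944 m;  h = 5.30 mm = 0.0053 m
ΔT_a = T_lim − T_in = 304.2 °C − 233.4 °C = 70.8 K
γ̇_max² = ΔT_a·ρ·cp/(η·t_res) = 70.8·940·1552/(1957·289.457) = 182.338 s⁻²
Take the square root: γ̇_max = √(182.338) = 13.5033 s⁻¹
N_max = γ̇_max·h / (π·D) = 13.5033 · 0.0053 / (π · 0.0944) = 0.24132 rev/s = 14.4792 rpm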